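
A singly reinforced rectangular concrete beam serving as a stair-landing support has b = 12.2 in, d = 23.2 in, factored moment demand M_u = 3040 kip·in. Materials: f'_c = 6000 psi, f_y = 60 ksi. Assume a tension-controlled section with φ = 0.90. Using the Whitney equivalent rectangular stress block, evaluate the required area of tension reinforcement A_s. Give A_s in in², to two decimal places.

M_n = M_u/φ = 3040/0.90 = 3377.78 kip·in.
From M_n = 0.85 f'_c a b (d − a/2):
a = d − √(d² − 2M_n/(0.85 f'_c b)) = 23.2 − √(23.2² − 2 × 3377.78/(0.85 × 6 × 12.2)) = 2.472 in.
A_s = 0.85 f'_c a b / f_y = 0.85 × 6 × 2.472 × 12.2 / 60 = 2.563 in².

A_s ≈ 2.56 in²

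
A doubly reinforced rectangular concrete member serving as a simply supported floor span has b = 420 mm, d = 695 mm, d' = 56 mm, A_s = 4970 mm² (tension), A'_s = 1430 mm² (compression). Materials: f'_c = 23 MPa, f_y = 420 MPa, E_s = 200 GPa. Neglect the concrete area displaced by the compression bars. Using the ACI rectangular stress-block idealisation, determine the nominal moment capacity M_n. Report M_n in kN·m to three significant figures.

M_n ≈ 1280 kN·m

Assume both tension and compression steel yield.
Net tension couple steel: A_s − A'_s = 3540 mm².
a = (A_s − A'_s) f_y / (0.85 f'_c b) = 1486800/(0.85 × 23 × 420) = 181.07 mm.
c = a/β₁ = 181.07/0.85 = 213.02 mm; ε'_s = 0.003(c − d')/c = 0.0022 ≥ f_y/E_s = 0.0021, so compression steel does yield.
M_n = (A_s − A'_s) f_y (d − a/2) + A'_s f_y (d − d') = [1486800 × (695 − 90.535) + 600600 × (695 − 56)] × 10⁻⁶ = 898.72 + 383.78 = 1282.50 kN·m.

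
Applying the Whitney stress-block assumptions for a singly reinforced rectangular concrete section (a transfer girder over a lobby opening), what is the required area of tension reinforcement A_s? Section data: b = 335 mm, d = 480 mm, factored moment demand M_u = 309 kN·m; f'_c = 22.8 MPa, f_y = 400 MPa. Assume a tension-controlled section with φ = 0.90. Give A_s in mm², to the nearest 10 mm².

M_n = M_u/φ = 309/0.90 = 343.333 kN·m.
With M_n = 0.85 f'_c a b (d − a/2), solve the quadratic for a:
a = d − √(d² − 2M_n/(0.85 f'_c b)) = 480 − √(480² − 2 × 343.333×10⁶/(0.85 × 22.8 × 335)) = 126.96 mm.
A_s = 0.85 f'_c a b / f_y = 0.85 × 22.8 × 126.96 × 335 / 400 = 2060.7 mm².

A_s ≈ 2060 mm²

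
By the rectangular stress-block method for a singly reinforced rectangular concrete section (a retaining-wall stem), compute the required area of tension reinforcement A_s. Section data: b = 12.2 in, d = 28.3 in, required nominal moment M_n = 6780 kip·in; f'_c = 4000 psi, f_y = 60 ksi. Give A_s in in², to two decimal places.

A_s ≈ 4.51 in²

From M_n = 0.85 f'_c a b (d − a/2):
a = d − √(d² − 2M_n/(0.85 f'_c b)) = 28.3 − √(28.3² − 2 × 6780/(0.85 × 4 × 12.2)) = 6.529 in.
A_s = 0.85 f'_c a b / f_y = 0.85 × 4 × 6.529 × 12.2 / 60 = 4.514 in².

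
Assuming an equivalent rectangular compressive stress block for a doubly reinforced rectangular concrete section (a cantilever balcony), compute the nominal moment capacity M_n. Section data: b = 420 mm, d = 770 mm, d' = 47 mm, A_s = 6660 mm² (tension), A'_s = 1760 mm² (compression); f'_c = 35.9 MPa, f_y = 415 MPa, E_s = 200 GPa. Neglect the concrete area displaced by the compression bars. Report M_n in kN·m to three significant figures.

Assume both tension and compression steel yield.
Net tension couple steel: A_s − A'_s = 4900 mm².
a = (A_s − A'_s) f_y / (0.85 f'_c b) = 2033500/(0.85 × 35.9 × 420) = 158.67 mm.
c = a/β₁ = 158.67/0.794 = 199.84 mm; ε'_s = 0.003(c − d')/c = 0.0023 ≥ f_y/E_s = 0.0021, so compression steel does yield.
M_n = (A_s − A'_s) f_y (d − a/2) + A'_s f_y (d − d') = [2033500 × (770 − 79.335) + 730400 × (770 − 47)] × 10⁻⁶ = 1404.47 + 528.08 = 1932.55 kN·m.

M_n ≈ 1930 kN·m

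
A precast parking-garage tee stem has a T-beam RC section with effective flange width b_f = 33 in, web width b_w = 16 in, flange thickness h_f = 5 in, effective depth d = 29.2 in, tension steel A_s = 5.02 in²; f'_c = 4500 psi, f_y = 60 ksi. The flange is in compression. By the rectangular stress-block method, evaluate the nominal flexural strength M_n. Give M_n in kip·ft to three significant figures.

Tension: T = A_s f_y = 5.02 × 60 = 301.2 kips.
Try a within the flange: a = T/(0.85 f'_c b_f) = 301.2/(0.85 × 4.5 × 33) = 2.386 in.
Since a = 2.386 ≤ h_f = 5 in, the stress block lies entirely in the flange; analyse as a rectangular beam of width b_f.
M_n = T(d − a/2) = 301.2 × (29.2 − 1.193) = 8435.7 kip·in.
M_n = 8435.7/12 = 702.98 kip·ft.

M_n ≈ 703 kip·ft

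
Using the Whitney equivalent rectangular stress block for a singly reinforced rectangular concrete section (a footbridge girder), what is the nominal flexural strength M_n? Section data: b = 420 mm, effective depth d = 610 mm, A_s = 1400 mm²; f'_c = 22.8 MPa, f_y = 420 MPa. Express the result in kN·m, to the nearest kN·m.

M_n ≈ 337 kN·m

T = A_s f_y = 1400 × 420 = 588000 N = 588 kN.
From C = T: a = T/(0.85 f'_c b) = 588000/(0.85 × 22.8 × 420) = 72.24 mm.
M_n = T(d − a/2) = 588 kN × (610 − 36.12) mm = 337.44 kN·m.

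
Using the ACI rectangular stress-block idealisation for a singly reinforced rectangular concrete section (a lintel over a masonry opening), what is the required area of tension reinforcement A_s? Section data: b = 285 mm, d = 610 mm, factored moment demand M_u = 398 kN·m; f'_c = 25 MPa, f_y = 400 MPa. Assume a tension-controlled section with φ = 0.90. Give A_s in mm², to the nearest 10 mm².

M_n = M_u/φ = 398/0.90 = 442.222 kN·m.
With M_n = 0.85 f'_c a b (d − a/2), solve the quadratic for a:
a = d − √(d² − 2M_n/(0.85 f'_c b)) = 610 − √(610² − 2 × 442.222×10⁶/(0.85 × 25 × 285)) = 134.54 mm.
A_s = 0.85 f'_c a b / f_y = 0.85 × 25 × 134.54 × 285 / 400 = 2037.0 mm².

A_s ≈ 2040 mm²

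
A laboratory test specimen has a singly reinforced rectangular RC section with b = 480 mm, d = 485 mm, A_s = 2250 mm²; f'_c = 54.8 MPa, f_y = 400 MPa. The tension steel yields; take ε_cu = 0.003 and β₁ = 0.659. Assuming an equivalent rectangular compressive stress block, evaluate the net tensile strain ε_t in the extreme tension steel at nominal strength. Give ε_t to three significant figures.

ε_t ≈ 0.0208

a = A_s f_y/(0.85 f'_c b) = 40.25 mm.
β₁ = 0.659, so c = a/β₁ = 40.25/0.659 = 61.08 mm.
From the linear strain diagram with ε_cu = 0.003: ε_t = 0.003 (d − c)/c = 0.003 × (485 − 61.08)/61.08 = 0.0208.
Since ε_t ≥ 0.005, the section is tension-controlled.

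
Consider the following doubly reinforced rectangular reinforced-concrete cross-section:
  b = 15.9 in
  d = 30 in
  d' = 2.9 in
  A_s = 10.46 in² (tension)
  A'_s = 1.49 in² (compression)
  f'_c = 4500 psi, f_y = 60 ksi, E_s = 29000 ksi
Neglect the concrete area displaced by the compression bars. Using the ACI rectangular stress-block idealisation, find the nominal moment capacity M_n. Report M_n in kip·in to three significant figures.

M_n ≈ 16200 kip·in

Assume both steels yield.
a = (A_s − A'_s) f_y/(0.85 f'_c b) = (10.46 − 1.49) × 60/(0.85 × 4.5 × 15.9) = 8.849 in.
c = a/β₁ = 8.849/0.825 = 10.726 in; ε'_s = 0.003(c − d')/c = 0.0022 ≥ ε_y = 0.0021, so the compression steel yields.
M_n = (A_s − A'_s) f_y (d − a/2) + A'_s f_y (d − d') = 538.2 × (30 − 4.4245) + 89.4 × (30 − 2.9) = 13764.7 + 2422.7 = 16187.4 kip·in.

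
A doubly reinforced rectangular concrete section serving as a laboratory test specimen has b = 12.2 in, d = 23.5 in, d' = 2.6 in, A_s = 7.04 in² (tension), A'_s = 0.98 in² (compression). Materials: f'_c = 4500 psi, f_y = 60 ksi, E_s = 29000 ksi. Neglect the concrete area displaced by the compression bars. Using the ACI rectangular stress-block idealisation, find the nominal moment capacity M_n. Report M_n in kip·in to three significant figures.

Assume both steels yield.
a = (A_s − A'_s) f_y/(0.85 f'_c b) = (7.04 − 0.98) × 60/(0.85 × 4.5 × 12.2) = 7.792 in.
c = a/β₁ = 7.792/0.825 = 9.445 in; ε'_s = 0.003(c − d')/c = 0.0022 ≥ ε_y = 0.0021, so the compression steel yields.
M_n = (A_s − A'_s) f_y (d − a/2) + A'_s f_y (d − d') = 363.6 × (23.5 − 3.896) + 58.8 × (23.5 − 2.6) = 7128.0 + 1228.9 = 8356.9 kip·in.

M_n ≈ 8360 kip·in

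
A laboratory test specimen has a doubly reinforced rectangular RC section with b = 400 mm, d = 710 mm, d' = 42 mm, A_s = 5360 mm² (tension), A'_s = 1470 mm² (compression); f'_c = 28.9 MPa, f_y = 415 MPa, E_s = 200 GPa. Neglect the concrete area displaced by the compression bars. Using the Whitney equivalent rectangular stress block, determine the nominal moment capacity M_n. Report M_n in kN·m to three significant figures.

M_n ≈ 1420 kN·m

Assume both tension and compression steel yield.
Net tension couple steel: A_s − A'_s = 3890 mm².
a = (A_s − A'_s) f_y / (0.85 f'_c b) = 1614350/(0.85 × 28.9 × 400) = 164.29 mm.
c = a/β₁ = 164.29/0.844 = 194.66 mm; ε'_s = 0.003(c − d')/c = 0.0024 ≥ f_y/E_s = 0.0021, so compression steel does yield.
M_n = (A_s − A'_s) f_y (d − a/2) + A'_s f_y (d − d') = [1614350 × (710 − 82.145) + 610050 × (710 − 42)] × 10⁻⁶ = 1013.58 + 407.51 = 1421.09 kN·m.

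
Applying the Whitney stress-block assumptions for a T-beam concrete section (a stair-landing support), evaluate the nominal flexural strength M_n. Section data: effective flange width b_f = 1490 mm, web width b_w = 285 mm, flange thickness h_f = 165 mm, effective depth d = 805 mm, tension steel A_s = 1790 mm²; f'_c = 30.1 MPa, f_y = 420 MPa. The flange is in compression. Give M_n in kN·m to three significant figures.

M_n ≈ 598 kN·m

Tension: T = A_s f_y = 1790 × 420 = 751800 N.
Try a within the flange: a = T/(0.85 f'_c b_f) = 751800/(0.85 × 30.1 × 1490) = 19.72 mm.
Since a = 19.72 ≤ h_f = 165 mm, the stress block lies entirely in the flange; analyse as a rectangular beam of width b_f.
M_n = T(d − a/2) = 751800 × (805 − 9.86) = 597.79 × 10⁶ N·mm.
M_n = 597.79 kN·m.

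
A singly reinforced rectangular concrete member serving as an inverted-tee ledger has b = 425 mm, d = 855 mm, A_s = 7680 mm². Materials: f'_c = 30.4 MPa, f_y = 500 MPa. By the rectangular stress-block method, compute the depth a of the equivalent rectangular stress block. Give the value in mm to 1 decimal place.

T = A_s f_y = 7680 × 500 = 3840000 N = 3840 kN.
Setting C = 0.85 f'_c a b equal to T: a = 3840000/(0.85 × 30.4 × 425) = 349.7 mm.

a ≈ 349.7 mm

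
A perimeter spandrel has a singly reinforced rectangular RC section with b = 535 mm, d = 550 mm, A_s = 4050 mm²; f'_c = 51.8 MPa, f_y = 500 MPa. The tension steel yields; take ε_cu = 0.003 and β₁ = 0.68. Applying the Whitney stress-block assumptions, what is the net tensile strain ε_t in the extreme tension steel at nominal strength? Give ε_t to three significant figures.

a = A_s f_y/(0.85 f'_c b) = 85.97 mm.
β₁ = 0.68, so c = a/β₁ = 85.97/0.68 = 126.43 mm.
From the linear strain diagram with ε_cu = 0.003: ε_t = 0.003 (d − c)/c = 0.003 × (550 − 126.43)/126.43 = 0.0101.
Since ε_t ≥ 0.005, the section is tension-controlled.

ε_t ≈ 0.0101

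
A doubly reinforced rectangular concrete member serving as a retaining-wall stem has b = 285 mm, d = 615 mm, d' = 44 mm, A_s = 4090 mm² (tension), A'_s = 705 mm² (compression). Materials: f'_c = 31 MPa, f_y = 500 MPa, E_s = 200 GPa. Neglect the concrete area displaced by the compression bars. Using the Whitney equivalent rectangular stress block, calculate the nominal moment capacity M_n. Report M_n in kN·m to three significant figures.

M_n ≈ 1050 kN·m

Assume both tension and compression steel yield.
Net tension couple steel: A_s − A'_s = 3385 mm².
a = (A_s − A'_s) f_y / (0.85 f'_c b) = 1692500/(0.85 × 31 × 285) = 225.37 mm.
c = a/β₁ = 225.37/0.829 = 271.86 mm; ε'_s = 0.003(c − d')/c = 0.0025 ≥ f_y/E_s = 0.0025, so compression steel does yield.
M_n = (A_s − A'_s) f_y (d − a/2) + A'_s f_y (d − d') = [1692500 × (615 − 112.685) + 352500 × (615 − 44)] × 10⁻⁶ = 850.17 + 201.28 = 1051.45 kN·m.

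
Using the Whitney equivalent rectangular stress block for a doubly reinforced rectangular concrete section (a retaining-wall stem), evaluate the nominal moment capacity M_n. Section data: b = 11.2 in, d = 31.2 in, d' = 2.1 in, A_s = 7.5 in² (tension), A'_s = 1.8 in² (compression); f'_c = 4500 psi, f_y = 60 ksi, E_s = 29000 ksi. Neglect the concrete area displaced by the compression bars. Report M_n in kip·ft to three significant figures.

M_n ≈ 1040 kip·ft

Assume both steels yield.
a = (A_s − A'_s) f_y/(0.85 f'_c b) = (7.5 − 1.8) × 60/(0.85 × 4.5 × 11.2) = 7.983 in.
c = a/β₁ = 7.983/0.825 = 9.676 in; ε'_s = 0.003(c − d')/c = 0.0023 ≥ ε_y = 0.0021, so the compression steel yields.
M_n = (A_s − A'_s) f_y (d − a/2) + A'_s f_y (d − d') = 342 × (31.2 − 3.9915) + 108 × (31.2 − 2.1) = 9305.3 + 3142.8 = 12448.1 kip·in = 12448.1/12 = 1037.34 kip·ft.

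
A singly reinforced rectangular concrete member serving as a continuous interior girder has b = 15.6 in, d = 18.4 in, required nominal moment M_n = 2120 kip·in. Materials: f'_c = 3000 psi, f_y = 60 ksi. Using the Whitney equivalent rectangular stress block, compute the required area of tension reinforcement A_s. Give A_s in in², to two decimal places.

From M_n = 0.85 f'_c a b (d − a/2):
a = d − √(d² − 2M_n/(0.85 f'_c b)) = 18.4 − √(18.4² − 2 × 2120/(0.85 × 3 × 15.6)) = 3.169 in.
A_s = 0.85 f'_c a b / f_y = 0.85 × 3 × 3.169 × 15.6 / 60 = 2.101 in².

A_s ≈ 2.10 in²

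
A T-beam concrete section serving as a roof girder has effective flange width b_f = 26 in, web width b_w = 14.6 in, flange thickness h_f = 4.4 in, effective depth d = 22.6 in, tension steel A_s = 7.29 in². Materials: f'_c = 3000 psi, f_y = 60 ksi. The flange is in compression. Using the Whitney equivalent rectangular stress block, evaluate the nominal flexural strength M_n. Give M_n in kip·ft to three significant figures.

M_n ≈ 693 kip·ft

Tension: T = A_s f_y = 7.29 × 60 = 437.4 kips.
Try a within the flange: a = T/(0.85 f'_c b_f) = 437.4/(0.85 × 3 × 26) = 6.597 in.
a = 6.597 > h_f = 4.4 in: the block extends into the web. Split into flange-overhang and web parts.
C_f = 0.85 f'_c (b_f − b_w) h_f = 0.85 × 3 × (26 − 14.6) × 4.4 = 127.9 kips.
Remaining web compression depth: a_w = (T − C_f)/(0.85 f'_c b_w) = (437.4 − 127.9)/(0.85 × 3 × 14.6) = 8.313 in.
M_n = C_f(d − h_f/2) + (T − C_f)(d − a_w/2) = 127.9 × (22.6 − 2.2) + 309.5 × (22.6 − 4.1565) = 2609.2 + 5708.3 = 8317.5 kip·in.
M_n = 8317.5/12 = 693.13 kip·ft.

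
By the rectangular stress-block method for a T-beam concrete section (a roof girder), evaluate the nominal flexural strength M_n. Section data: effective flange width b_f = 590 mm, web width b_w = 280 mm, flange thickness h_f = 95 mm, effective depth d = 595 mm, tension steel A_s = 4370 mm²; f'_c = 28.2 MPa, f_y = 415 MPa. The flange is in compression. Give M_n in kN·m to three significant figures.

M_n ≈ 954 kN·m

Tension: T = A_s f_y = 4370 × 415 = 1813550 N.
Try a within the flange: a = T/(0.85 f'_c b_f) = 1813550/(0.85 × 28.2 × 590) = 128.24 mm.
a = 128.24 > h_f = 95 mm: the block extends into the web. Split into flange-overhang and web parts.
C_f = 0.85 f'_c (b_f − b_w) h_f = 0.85 × 28.2 × (590 − 280) × 95 = 705917 N.
Remaining web compression depth: a_w = (T − C_f)/(0.85 f'_c b_w) = (1813550 − 705917)/(0.85 × 28.2 × 280) = 165.03 mm.
M_n = C_f(d − h_f/2) + (T − C_f)(d − a_w/2) = 705917 × (595 − 47.5) + 1107633 × (595 − 82.515) = 386.49 + 567.65 = 954.14 × 10⁶ N·mm.
M_n = 954.14 kN·m.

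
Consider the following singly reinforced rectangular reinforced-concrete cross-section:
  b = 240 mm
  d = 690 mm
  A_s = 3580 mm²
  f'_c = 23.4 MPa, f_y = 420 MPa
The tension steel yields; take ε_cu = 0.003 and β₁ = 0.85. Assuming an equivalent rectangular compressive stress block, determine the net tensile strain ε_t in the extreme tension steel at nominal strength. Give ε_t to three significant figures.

a = A_s f_y/(0.85 f'_c b) = 314.98 mm.
β₁ = 0.85, so c = a/β₁ = 314.98/0.85 = 370.56 mm.
From the linear strain diagram with ε_cu = 0.003: ε_t = 0.003 (d − c)/c = 0.003 × (690 − 370.56)/370.56 = 0.00259.
ε_t < 0.004 — the section is over-reinforced for flexure under ACI limits.

ε_t ≈ 0.00259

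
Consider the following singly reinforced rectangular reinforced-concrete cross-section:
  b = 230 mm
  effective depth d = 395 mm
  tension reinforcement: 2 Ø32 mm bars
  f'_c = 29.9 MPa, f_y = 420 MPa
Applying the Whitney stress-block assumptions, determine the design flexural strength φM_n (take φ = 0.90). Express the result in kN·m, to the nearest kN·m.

A_s = 2 × 804 = 1608 mm².
T = A_s f_y = 1608 × 420 = 675360 N = 675.36 kN.
From C = T: a = T/(0.85 f'_c b) = 675360/(0.85 × 29.9 × 230) = 115.54 mm.
M_n = T(d − a/2) = 675.36 kN × (395 − 57.77) mm = 227.75 kN·m.
φM_n = 0.90 × 227.75 = 204.98 kN·m.

φM_n ≈ 205 kN·m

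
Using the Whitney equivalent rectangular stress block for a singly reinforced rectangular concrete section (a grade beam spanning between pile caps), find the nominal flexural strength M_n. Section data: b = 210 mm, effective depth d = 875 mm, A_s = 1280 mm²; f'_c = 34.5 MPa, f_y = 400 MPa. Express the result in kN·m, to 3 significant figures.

M_n ≈ 427 kN·m

T = A_s f_y = 1280 × 400 = 512000 N = 512 kN.
From C = T: a = T/(0.85 f'_c b) = 512000/(0.85 × 34.5 × 210) = 83.14 mm.
M_n = T(d − a/2) = 512 kN × (875 − 41.57) mm = 426.72 kN·m.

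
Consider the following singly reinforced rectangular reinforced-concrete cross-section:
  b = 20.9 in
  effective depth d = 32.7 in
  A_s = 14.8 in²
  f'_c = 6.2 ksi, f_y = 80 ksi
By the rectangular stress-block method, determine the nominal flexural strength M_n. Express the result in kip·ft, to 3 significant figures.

M_n ≈ 2700 kip·ft

T = A_s f_y = 14.8 × 80 = 1184 kips.
a = T/(0.85 f'_c b) = 1184/(0.85 × 6.2 × 20.9) = 10.750 in.
M_n = T(d − a/2) = 1184 × (32.7 − 5.375) = 32352.8 kip·in = 32352.8/12 = 2696.07 kip·ft.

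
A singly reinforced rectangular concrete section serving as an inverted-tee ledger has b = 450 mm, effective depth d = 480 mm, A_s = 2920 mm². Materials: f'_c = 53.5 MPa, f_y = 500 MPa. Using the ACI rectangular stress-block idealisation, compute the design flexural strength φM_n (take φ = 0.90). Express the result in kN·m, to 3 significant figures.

T = A_s f_y = 2920 × 500 = 1460000 N = 1460 kN.
From C = T: a = T/(0.85 f'_c b) = 1460000/(0.85 × 53.5 × 450) = 71.35 mm.
M_n = T(d − a/2) = 1460 kN × (480 − 35.675) mm = 648.71 kN·m.
φM_n = 0.90 × 648.71 = 583.84 kN·m.

φM_n ≈ 584 kN·m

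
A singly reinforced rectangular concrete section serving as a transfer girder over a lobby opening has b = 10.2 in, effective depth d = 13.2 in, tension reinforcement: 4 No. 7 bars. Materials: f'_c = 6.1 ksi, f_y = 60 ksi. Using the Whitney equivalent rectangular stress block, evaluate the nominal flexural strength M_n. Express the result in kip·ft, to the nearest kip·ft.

M_n ≈ 142 kip·ft

A_s = 4 × 0.6 = 2.4 in².
T = A_s f_y = 2.4 × 60 = 144 kips.
a = T/(0.85 f'_c b) = 144/(0.85 × 6.1 × 10.2) = 2.723 in.
M_n = T(d − a/2) = 144 × (13.2 − 1.3615) = 1704.7 kip·in = 1704.7/12 = 142.06 kip·ft.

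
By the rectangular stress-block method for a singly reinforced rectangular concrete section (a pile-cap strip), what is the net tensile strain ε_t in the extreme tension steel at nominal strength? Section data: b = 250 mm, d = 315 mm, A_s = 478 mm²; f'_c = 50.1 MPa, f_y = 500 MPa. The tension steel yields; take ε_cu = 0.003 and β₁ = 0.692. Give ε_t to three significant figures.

a = A_s f_y/(0.85 f'_c b) = 22.45 mm.
β₁ = 0.692, so c = a/β₁ = 22.45/0.692 = 32.44 mm.
From the linear strain diagram with ε_cu = 0.003: ε_t = 0.003 (d − c)/c = 0.003 × (315 − 32.44)/32.44 = 0.0261.
Since ε_t ≥ 0.005, the section is tension-controlled.

ε_t ≈ 0.0261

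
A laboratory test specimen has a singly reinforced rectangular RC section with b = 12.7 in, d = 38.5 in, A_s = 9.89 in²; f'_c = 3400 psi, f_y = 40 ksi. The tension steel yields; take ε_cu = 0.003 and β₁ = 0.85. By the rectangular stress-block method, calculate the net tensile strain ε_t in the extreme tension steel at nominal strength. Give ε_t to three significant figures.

ε_t ≈ 0.00611

a = A_s f_y/(0.85 f'_c b) = 10.778 in.
β₁ = 0.85, so c = a/β₁ = 10.778/0.85 = 12.680 in.
From the linear strain diagram with ε_cu = 0.003: ε_t = 0.003 (d − c)/c = 0.003 × (38.5 − 12.680)/12.680 = 0.00611.
Since ε_t ≥ 0.005, the section is tension-controlled.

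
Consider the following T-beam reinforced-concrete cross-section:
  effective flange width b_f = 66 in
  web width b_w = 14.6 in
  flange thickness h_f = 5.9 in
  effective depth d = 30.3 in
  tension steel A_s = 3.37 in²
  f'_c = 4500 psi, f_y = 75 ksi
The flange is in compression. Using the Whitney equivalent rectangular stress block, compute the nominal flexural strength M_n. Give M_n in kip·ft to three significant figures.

M_n ≈ 628 kip·ft

Tension: T = A_s f_y = 3.37 × 75 = 252.75 kips.
Try a within the flange: a = T/(0.85 f'_c b_f) = 252.75/(0.85 × 4.5 × 66) = 1.001 in.
Since a = 1.001 ≤ h_f = 5.9 in, the stress block lies entirely in the flange; analyse as a rectangular beam of width b_f.
M_n = T(d − a/2) = 252.75 × (30.3 − 0.5005) = 7531.8 kip·in.
M_n = 7531.8/12 = 627.65 kip·ft.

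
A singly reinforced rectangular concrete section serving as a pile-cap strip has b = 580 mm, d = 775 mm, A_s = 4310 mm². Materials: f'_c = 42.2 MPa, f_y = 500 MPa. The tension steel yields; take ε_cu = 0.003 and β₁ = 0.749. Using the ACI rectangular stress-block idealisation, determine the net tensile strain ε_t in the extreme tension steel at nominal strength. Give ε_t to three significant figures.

a = A_s f_y/(0.85 f'_c b) = 103.58 mm.
β₁ = 0.749, so c = a/β₁ = 103.58/0.749 = 138.29 mm.
From the linear strain diagram with ε_cu = 0.003: ε_t = 0.003 (d − c)/c = 0.003 × (775 − 138.29)/138.29 = 0.0138.
Since ε_t ≥ 0.005, the section is tension-controlled.

ε_t ≈ 0.0138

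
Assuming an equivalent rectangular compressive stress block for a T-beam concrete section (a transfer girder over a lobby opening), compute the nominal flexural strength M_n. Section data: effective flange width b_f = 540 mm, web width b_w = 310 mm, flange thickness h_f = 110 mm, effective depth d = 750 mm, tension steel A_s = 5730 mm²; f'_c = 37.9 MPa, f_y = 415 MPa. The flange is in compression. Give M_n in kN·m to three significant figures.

Tension: T = A_s f_y = 5730 × 415 = 2377950 N.
Try a within the flange: a = T/(0.85 f'_c b_f) = 2377950/(0.85 × 37.9 × 540) = 136.69 mm.
a = 136.69 > h_f = 110 mm: the block extends into the web. Split into flange-overhang and web parts.
C_f = 0.85 f'_c (b_f − b_w) h_f = 0.85 × 37.9 × (540 − 310) × 110 = 815040 N.
Remaining web compression depth: a_w = (T − C_f)/(0.85 f'_c b_w) = (2377950 − 815040)/(0.85 × 37.9 × 310) = 156.50 mm.
M_n = C_f(d − h_f/2) + (T − C_f)(d − a_w/2) = 815040 × (750 − 55) + 1562910 × (750 − 78.25) = 566.45 + 1049.88 = 1616.33 × 10⁶ N·mm.
M_n = 1616.33 kN·m.

M_n ≈ 1620 kN·m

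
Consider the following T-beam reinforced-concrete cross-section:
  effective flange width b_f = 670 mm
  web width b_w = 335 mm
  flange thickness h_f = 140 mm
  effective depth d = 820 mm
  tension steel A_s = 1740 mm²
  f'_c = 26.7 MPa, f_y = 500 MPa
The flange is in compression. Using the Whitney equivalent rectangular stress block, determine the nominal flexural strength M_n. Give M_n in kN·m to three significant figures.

M_n ≈ 689 kN·m

Tension: T = A_s f_y = 1740 × 500 = 870000 N.
Try a within the flange: a = T/(0.85 f'_c b_f) = 870000/(0.85 × 26.7 × 670) = 57.22 mm.
Since a = 57.22 ≤ h_f = 140 mm, the stress block lies entirely in the flange; analyse as a rectangular beam of width b_f.
M_n = T(d − a/2) = 870000 × (820 − 28.61) = 688.51 × 10⁶ N·mm.
M_n = 688.51 kN·m.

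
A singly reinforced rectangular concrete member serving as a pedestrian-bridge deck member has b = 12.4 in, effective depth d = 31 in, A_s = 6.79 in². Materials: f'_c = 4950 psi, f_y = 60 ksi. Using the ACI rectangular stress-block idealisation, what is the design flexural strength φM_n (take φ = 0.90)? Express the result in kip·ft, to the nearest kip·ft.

φM_n ≈ 828 kip·ft

T = A_s f_y = 6.79 × 60 = 407.4 kips.
a = T/(0.85 f'_c b) = 407.4/(0.85 × 4.95 × 12.4) = 7.809 in.
M_n = T(d − a/2) = 407.4 × (31 − 3.9045) = 11038.7 kip·in = 11038.7/12 = 919.89 kip·ft.
φM_n = 0.90 × 919.89 = 827.90 kip·ft.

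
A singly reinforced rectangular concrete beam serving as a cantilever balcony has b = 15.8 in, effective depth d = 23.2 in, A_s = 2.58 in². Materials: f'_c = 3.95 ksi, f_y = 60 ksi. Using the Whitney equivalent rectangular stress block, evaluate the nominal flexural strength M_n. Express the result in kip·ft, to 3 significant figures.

T = A_s f_y = 2.58 × 60 = 154.8 kips.
a = T/(0.85 f'_c b) = 154.8/(0.85 × 3.95 × 15.8) = 2.918 in.
M_n = T(d − a/2) = 154.8 × (23.2 − 1.459) = 3365.5 kip·in = 3365.5/12 = 280.46 kip·ft.

M_n ≈ 280 kip·ft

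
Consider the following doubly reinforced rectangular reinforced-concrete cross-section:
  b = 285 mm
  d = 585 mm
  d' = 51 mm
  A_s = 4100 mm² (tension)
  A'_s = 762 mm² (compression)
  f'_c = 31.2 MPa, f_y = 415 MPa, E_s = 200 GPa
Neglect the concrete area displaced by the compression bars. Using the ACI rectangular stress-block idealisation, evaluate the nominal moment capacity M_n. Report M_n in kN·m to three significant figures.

M_n ≈ 852 kN·m

Assume both tension and compression steel yield.
Net tension couple steel: A_s − A'_s = 3338 mm².
a = (A_s − A'_s) f_y / (0.85 f'_c b) = 1385270/(0.85 × 31.2 × 285) = 183.28 mm.
c = a/β₁ = 183.28/0.827 = 221.62 mm; ε'_s = 0.003(c − d')/c = 0.0023 ≥ f_y/E_s = 0.0021, so compression steel does yield.
M_n = (A_s − A'_s) f_y (d − a/2) + A'_s f_y (d − d') = [1385270 × (585 − 91.64) + 316230 × (585 − 51)] × 10⁻⁶ = 683.44 + 168.87 = 852.31 kN·m.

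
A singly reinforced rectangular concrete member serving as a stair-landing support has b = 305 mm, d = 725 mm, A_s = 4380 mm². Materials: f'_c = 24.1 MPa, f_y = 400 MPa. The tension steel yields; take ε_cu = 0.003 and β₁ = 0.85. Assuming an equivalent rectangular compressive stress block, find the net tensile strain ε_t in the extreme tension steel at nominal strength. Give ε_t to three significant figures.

ε_t ≈ 0.00359

a = A_s f_y/(0.85 f'_c b) = 280.41 mm.
β₁ = 0.85, so c = a/β₁ = 280.41/0.85 = 329.89 mm.
From the linear strain diagram with ε_cu = 0.003: ε_t = 0.003 (d − c)/c = 0.003 × (725 − 329.89)/329.89 = 0.00359.
ε_t < 0.004 — the section is over-reinforced for flexure under ACI limits.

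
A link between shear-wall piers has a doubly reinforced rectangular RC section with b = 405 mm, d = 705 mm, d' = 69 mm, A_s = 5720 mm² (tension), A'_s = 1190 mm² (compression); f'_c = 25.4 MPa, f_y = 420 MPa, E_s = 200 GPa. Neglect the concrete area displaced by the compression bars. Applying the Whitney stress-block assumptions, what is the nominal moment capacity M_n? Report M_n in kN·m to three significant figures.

Assume both tension and compression steel yield.
Net tension couple steel: A_s − A'_s = 4530 mm².
a = (A_s − A'_s) f_y / (0.85 f'_c b) = 1902600/(0.85 × 25.4 × 405) = 217.59 mm.
c = a/β₁ = 217.59/0.85 = 255.99 mm; ε'_s = 0.003(c − d')/c = 0.0022 ≥ f_y/E_s = 0.0021, so compression steel does yield.
M_n = (A_s − A'_s) f_y (d − a/2) + A'_s f_y (d − d') = [1902600 × (705 − 108.795) + 499800 × (705 − 69)] × 10⁻⁶ = 1134.34 + 317.87 = 1452.21 kN·m.

M_n ≈ 1450 kN·m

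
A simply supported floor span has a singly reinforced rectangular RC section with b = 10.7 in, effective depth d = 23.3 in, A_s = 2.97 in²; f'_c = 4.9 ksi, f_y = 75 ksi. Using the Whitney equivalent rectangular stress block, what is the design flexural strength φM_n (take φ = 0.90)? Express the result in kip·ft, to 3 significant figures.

φM_n ≈ 348 kip·ft

T = A_s f_y = 2.97 × 75 = 222.75 kips.
a = T/(0.85 f'_c b) = 222.75/(0.85 × 4.9 × 10.7) = 4.998 in.
M_n = T(d − a/2) = 222.75 × (23.3 − 2.499) = 4633.4 kip·in = 4633.4/12 = 386.12 kip·ft.
φM_n = 0.90 × 386.12 = 347.51 kip·ft.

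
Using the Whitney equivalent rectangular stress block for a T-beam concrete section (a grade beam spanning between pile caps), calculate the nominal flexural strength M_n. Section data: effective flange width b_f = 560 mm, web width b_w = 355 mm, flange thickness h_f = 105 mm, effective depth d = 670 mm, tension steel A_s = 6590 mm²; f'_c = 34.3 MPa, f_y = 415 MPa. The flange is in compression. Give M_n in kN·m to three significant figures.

M_n ≈ 1580 kN·m

Tension: T = A_s f_y = 6590 × 415 = 2734850 N.
Try a within the flange: a = T/(0.85 f'_c b_f) = 2734850/(0.85 × 34.3 × 560) = 167.51 mm.
a = 167.51 > h_f = 105 mm: the block extends into the web. Split into flange-overhang and web parts.
C_f = 0.85 f'_c (b_f − b_w) h_f = 0.85 × 34.3 × (560 − 355) × 105 = 627561 N.
Remaining web compression depth: a_w = (T − C_f)/(0.85 f'_c b_w) = (2734850 − 627561)/(0.85 × 34.3 × 355) = 203.60 mm.
M_n = C_f(d − h_f/2) + (T − C_f)(d − a_w/2) = 627561 × (670 − 52.5) + 2107289 × (670 − 101.8) = 387.52 + 1197.36 = 1584.88 × 10⁶ N·mm.
M_n = 1584.88 kN·m.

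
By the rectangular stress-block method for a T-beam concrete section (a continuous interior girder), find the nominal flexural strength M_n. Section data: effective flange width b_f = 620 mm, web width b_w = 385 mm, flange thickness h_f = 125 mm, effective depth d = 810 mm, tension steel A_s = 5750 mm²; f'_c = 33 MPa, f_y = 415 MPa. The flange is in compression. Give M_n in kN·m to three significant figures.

M_n ≈ 1770 kN·m

Tension: T = A_s f_y = 5750 × 415 = 2386250 N.
Try a within the flange: a = T/(0.85 f'_c b_f) = 2386250/(0.85 × 33 × 620) = 137.21 mm.
a = 137.21 > h_f = 125 mm: the block extends into the web. Split into flange-overhang and web parts.
C_f = 0.85 f'_c (b_f − b_w) h_f = 0.85 × 33 × (620 − 385) × 125 = 823969 N.
Remaining web compression depth: a_w = (T − C_f)/(0.85 f'_c b_w) = (2386250 − 823969)/(0.85 × 33 × 385) = 144.67 mm.
M_n = C_f(d − h_f/2) + (T − C_f)(d − a_w/2) = 823969 × (810 − 62.5) + 1562281 × (810 − 72.335) = 615.92 + 1152.44 = 1768.36 × 10⁶ N·mm.
M_n = 1768.36 kN·m.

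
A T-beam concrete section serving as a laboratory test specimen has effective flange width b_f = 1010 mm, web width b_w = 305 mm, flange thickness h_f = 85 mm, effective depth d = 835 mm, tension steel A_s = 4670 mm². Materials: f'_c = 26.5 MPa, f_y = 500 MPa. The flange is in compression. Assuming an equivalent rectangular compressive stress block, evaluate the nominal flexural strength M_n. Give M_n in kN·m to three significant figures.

Tension: T = A_s f_y = 4670 × 500 = 2335000 N.
Try a within the flange: a = T/(0.85 f'_c b_f) = 2335000/(0.85 × 26.5 × 1010) = 102.64 mm.
a = 102.64 > h_f = 85 mm: the block extends into the web. Split into flange-overhang and web parts.
C_f = 0.85 f'_c (b_f − b_w) h_f = 0.85 × 26.5 × (1010 − 305) × 85 = 1349811 N.
Remaining web compression depth: a_w = (T − C_f)/(0.85 f'_c b_w) = (2335000 − 1349811)/(0.85 × 26.5 × 305) = 143.40 mm.
M_n = C_f(d − h_f/2) + (T − C_f)(d − a_w/2) = 1349811 × (835 − 42.5) + 985189 × (835 − 71.7) = 1069.73 + 751.99 = 1821.72 × 10⁶ N·mm.
M_n = 1821.72 kN·m.

M_n ≈ 1820 kN·m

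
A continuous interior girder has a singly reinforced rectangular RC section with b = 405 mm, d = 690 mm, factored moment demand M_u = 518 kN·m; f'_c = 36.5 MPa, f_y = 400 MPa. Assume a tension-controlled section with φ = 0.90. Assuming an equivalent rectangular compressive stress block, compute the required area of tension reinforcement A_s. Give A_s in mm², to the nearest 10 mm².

A_s ≈ 2200 mm²

M_n = M_u/φ = 518/0.90 = 575.556 kN·m.
With M_n = 0.85 f'_c a b (d − a/2), solve the quadratic for a:
a = d − √(d² − 2M_n/(0.85 f'_c b)) = 690 − √(690² − 2 × 575.556×10⁶/(0.85 × 36.5 × 405)) = 69.93 mm.
A_s = 0.85 f'_c a b / f_y = 0.85 × 36.5 × 69.93 × 405 / 400 = 2196.7 mm².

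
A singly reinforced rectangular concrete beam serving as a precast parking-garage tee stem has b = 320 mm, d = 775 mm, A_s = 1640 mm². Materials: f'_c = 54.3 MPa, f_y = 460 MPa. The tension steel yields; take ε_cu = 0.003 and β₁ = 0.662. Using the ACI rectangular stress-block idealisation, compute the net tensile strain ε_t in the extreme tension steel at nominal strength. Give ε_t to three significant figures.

a = A_s f_y/(0.85 f'_c b) = 51.08 mm.
β₁ = 0.662, so c = a/β₁ = 51.08/0.662 = 77.16 mm.
From the linear strain diagram with ε_cu = 0.003: ε_t = 0.003 (d − c)/c = 0.003 × (775 − 77.16)/77.16 = 0.0271.
Since ε_t ≥ 0.005, the section is tension-controlled.

ε_t ≈ 0.0271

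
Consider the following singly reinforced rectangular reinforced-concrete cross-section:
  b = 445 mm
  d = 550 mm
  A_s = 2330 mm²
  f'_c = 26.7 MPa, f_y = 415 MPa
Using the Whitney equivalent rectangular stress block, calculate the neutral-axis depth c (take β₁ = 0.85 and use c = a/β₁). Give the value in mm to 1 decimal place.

c ≈ 112.6 mm

T = A_s f_y = 2330 × 415 = 966950 N = 966.95 kN.
Setting C = 0.85 f'_c a b equal to T: a = 966950/(0.85 × 26.7 × 445) = 95.744 mm.
With β₁ = 0.85, c = a/β₁ = 95.744/0.85 = 112.6 mm.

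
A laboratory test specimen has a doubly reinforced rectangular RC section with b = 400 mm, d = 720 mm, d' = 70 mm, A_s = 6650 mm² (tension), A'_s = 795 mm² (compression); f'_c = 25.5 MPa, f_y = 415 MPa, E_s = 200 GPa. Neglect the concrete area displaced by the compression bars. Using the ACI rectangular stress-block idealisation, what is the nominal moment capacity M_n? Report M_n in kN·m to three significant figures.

M_n ≈ 1620 kN·m

Assume both tension and compression steel yield.
Net tension couple steel: A_s − A'_s = 5855 mm².
a = (A_s − A'_s) f_y / (0.85 f'_c b) = 2429825/(0.85 × 25.5 × 400) = 280.26 mm.
c = a/β₁ = 280.26/0.85 = 329.72 mm; ε'_s = 0.003(c − d')/c = 0.0024 ≥ f_y/E_s = 0.0021, so compression steel does yield.
M_n = (A_s − A'_s) f_y (d − a/2) + A'_s f_y (d − d') = [2429825 × (720 − 140.13) + 329925 × (720 − 70)] × 10⁻⁶ = 1408.98 + 214.45 = 1623.43 kN·m.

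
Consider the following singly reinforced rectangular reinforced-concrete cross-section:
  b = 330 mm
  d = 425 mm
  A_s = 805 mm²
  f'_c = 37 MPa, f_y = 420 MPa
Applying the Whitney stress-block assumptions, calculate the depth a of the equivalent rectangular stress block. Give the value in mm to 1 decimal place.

a ≈ 32.6 mm

T = A_s f_y = 805 × 420 = 338100 N = 338.1 kN.
Setting C = 0.85 f'_c a b equal to T: a = 338100/(0.85 × 37 × 330) = 32.6 mm.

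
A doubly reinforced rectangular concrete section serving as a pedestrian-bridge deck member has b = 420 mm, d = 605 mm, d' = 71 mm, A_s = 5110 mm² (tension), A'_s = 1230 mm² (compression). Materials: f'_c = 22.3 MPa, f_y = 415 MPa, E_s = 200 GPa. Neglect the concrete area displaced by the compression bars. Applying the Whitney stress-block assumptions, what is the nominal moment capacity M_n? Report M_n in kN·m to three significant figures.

Assume both tension and compression steel yield.
Net tension couple steel: A_s − A'_s = 3880 mm².
a = (A_s − A'_s) f_y / (0.85 f'_c b) = 1610200/(0.85 × 22.3 × 420) = 202.26 mm.
c = a/β₁ = 202.26/0.85 = 237.95 mm; ε'_s = 0.003(c − d')/c = 0.0021 ≥ f_y/E_s = 0.0021, so compression steel does yield.
M_n = (A_s − A'_s) f_y (d − a/2) + A'_s f_y (d − d') = [1610200 × (605 − 101.13) + 510450 × (605 − 71)] × 10⁻⁶ = 811.33 + 272.58 = 1083.91 kN·m.

M_n ≈ 1080 kN·m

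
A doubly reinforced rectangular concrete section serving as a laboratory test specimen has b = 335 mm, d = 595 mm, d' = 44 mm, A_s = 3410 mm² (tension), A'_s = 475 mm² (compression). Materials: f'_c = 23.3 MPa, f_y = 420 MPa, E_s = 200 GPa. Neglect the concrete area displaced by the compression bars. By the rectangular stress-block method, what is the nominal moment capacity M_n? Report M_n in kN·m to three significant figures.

Assume both tension and compression steel yield.
Net tension couple steel: A_s − A'_s = 2935 mm².
a = (A_s − A'_s) f_y / (0.85 f'_c b) = 1232700/(0.85 × 23.3 × 335) = 185.80 mm.
c = a/β₁ = 185.80/0.85 = 218.59 mm; ε'_s = 0.003(c − d')/c = 0.0024 ≥ f_y/E_s = 0.0021, so compression steel does yield.
M_n = (A_s − A'_s) f_y (d − a/2) + A'_s f_y (d − d') = [1232700 × (595 − 92.9) + 199500 × (595 − 44)] × 10⁻⁶ = 618.94 + 109.92 = 728.86 kN·m.

M_n ≈ 729 kN·m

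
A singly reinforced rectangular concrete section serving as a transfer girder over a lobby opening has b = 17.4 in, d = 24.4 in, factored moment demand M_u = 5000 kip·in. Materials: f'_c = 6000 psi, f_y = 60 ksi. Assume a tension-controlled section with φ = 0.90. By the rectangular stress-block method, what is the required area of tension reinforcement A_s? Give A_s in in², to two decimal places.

M_n = M_u/φ = 5000/0.90 = 5555.56 kip·in.
From M_n = 0.85 f'_c a b (d − a/2):
a = d − √(d² − 2M_n/(0.85 f'_c b)) = 24.4 − √(24.4² − 2 × 5555.56/(0.85 × 6 × 17.4)) = 2.717 in.
A_s = 0.85 f'_c a b / f_y = 0.85 × 6 × 2.717 × 17.4 / 60 = 4.018 in².

A_s ≈ 4.02 in²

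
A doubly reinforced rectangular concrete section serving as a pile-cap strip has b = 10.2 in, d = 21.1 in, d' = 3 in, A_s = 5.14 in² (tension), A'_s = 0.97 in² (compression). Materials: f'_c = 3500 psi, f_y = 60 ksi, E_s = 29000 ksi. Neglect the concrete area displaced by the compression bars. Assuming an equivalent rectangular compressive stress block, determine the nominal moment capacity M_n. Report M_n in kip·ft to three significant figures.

Assume both steels yield.
a = (A_s − A'_s) f_y/(0.85 f'_c b) = (5.14 − 0.97) × 60/(0.85 × 3.5 × 10.2) = 8.245 in.
c = a/β₁ = 8.245/0.85 = 9.700 in; ε'_s = 0.003(c − d')/c = 0.0021 ≥ ε_y = 0.0021, so the compression steel yields.
M_n = (A_s − A'_s) f_y (d − a/2) + A'_s f_y (d − d') = 250.2 × (21.1 − 4.1225) + 58.2 × (21.1 − 3) = 4247.8 + 1053.4 = 5301.2 kip·in = 5301.2/12 = 441.77 kip·ft.

M_n ≈ 442 kip·ft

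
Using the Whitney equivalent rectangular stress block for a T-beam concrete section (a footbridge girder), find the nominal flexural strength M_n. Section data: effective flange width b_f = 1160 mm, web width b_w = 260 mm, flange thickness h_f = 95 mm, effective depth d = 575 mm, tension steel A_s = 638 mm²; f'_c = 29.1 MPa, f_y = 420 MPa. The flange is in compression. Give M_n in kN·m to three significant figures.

Tension: T = A_s f_y = 638 × 420 = 267960 N.
Try a within the flange: a = T/(0.85 f'_c b_f) = 267960/(0.85 × 29.1 × 1160) = 9.34 mm.
Since a = 9.34 ≤ h_f = 95 mm, the stress block lies entirely in the flange; analyse as a rectangular beam of width b_f.
M_n = T(d − a/2) = 267960 × (575 − 4.67) = 152.83 × 10⁶ N·mm.
M_n = 152.83 kN·m.

M_n ≈ 153 kN·m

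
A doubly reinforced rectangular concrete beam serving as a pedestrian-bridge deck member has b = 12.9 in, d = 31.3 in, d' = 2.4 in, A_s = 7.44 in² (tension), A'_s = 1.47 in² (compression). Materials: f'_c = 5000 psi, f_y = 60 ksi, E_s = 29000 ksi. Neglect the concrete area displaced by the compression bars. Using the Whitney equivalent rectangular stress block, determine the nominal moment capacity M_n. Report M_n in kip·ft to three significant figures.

M_n ≈ 1050 kip·ft

Assume both steels yield.
a = (A_s − A'_s) f_y/(0.85 f'_c b) = (7.44 − 1.47) × 60/(0.85 × 5 × 12.9) = 6.534 in.
c = a/β₁ = 6.534/0.8 = 8.168 in; ε'_s = 0.003(c − d')/c = 0.0021 ≥ ε_y = 0.0021, so the compression steel yields.
M_n = (A_s − A'_s) f_y (d − a/2) + A'_s f_y (d − d') = 358.2 × (31.3 − 3.267) + 88.2 × (31.3 − 2.4) = 10041.4 + 2549.0 = 12590.4 kip·in = 12590.4/12 = 1049.20 kip·ft.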